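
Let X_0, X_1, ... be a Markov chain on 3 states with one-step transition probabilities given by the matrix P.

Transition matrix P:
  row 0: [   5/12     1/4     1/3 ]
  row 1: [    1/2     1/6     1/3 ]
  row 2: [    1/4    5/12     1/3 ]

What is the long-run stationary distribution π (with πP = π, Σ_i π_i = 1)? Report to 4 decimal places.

Balance equations π_j = Σ_i π_i·P[i][j]:
  π_0 = 5/12·π_0 + 1/2·π_1 + 1/4·π_2
  π_1 = 1/4·π_0 + 1/6·π_1 + 5/12·π_2
  normalize: π_0 + π_1 + π_2 = 1
Solving the linear system gives exactly π = [5/13, 11/39, 1/3].

π = [0.3846, 0.2821, 0.3333]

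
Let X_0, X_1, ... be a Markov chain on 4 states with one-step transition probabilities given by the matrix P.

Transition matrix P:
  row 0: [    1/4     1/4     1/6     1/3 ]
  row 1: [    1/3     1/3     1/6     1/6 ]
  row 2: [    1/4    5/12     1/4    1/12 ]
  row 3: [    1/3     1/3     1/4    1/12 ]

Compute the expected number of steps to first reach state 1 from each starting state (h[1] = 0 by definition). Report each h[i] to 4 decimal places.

h = [3.3049, 0.0000, 2.7738, 3.0492]

First-step conditioning: h[1] = 0; for i ≠ 1, h[i] = 1 + Σ_k P[i][k]·h[k].
  h[0] = 1 + 1/4·h[0] + 1/6·h[2] + 1/3·h[3]
  h[2] = 1 + 1/4·h[0] + 1/4·h[2] + 1/12·h[3]
  h[3] = 1 + 1/3·h[0] + 1/4·h[2] + 1/12·h[3]
Solving the 3×3 linear system over states ≠ 1 gives exactly h = [1008/305, 0, 846/305, 186/61] (h[1] = 0 is the target).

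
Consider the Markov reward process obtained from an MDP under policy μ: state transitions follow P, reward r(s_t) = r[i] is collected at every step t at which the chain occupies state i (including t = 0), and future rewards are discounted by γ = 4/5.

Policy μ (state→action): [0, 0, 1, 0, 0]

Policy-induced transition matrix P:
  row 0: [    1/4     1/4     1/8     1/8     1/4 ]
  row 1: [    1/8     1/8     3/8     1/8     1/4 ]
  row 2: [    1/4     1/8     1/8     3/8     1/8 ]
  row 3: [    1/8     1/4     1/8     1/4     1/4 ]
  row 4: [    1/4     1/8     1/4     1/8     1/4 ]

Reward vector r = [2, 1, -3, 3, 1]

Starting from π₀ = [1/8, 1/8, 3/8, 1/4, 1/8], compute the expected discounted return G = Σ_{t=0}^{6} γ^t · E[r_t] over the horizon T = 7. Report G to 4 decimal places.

t=0: π = [0.1250, 0.1250, 0.3750, 0.2500, 0.1250], E[r] = 0.1250, γ^t·E[r] = 0.125000, running G = 0.125000
t=1: π = [0.2031, 0.1719, 0.1719, 0.2500, 0.2031], E[r] = 1.0156, γ^t·E[r] = 0.812500, running G = 0.937500
t=2: π = [0.1973, 0.1816, 0.1934, 0.1992, 0.2285], E[r] = 0.8223, γ^t·E[r] = 0.526250, running G = 1.463750
t=3: π = [0.2024, 0.1746, 0.1990, 0.1982, 0.2258], E[r] = 0.8030, γ^t·E[r] = 0.411125, running G = 1.874875
t=4: π = [0.2034, 0.1751, 0.1969, 0.1995, 0.2251], E[r] = 0.8150, γ^t·E[r] = 0.333813, running G = 2.208688
t=5: π = [0.2032, 0.1754, 0.1969, 0.1992, 0.2254], E[r] = 0.8138, γ^t·E[r] = 0.266681, running G = 2.475369
t=6: π = [0.2032, 0.1753, 0.1970, 0.1991, 0.2254], E[r] = 0.8134, γ^t·E[r] = 0.213220, running G = 2.688588

G = 2.6886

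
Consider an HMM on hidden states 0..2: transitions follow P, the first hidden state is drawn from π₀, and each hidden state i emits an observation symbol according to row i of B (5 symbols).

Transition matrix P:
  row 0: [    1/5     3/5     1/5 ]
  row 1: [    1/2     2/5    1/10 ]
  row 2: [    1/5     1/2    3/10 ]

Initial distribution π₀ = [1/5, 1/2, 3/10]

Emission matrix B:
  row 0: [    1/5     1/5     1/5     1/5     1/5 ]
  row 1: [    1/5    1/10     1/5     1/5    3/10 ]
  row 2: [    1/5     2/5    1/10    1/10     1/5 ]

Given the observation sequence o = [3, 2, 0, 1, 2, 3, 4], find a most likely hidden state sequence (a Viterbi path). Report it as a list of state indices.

t=0: δ = [4.000e-02, 1.000e-01, 3.000e-02]  (obs o_0=3)
t=1: δ = [1.000e-02, 8.000e-03, 1.000e-03]  ψ = [1, 1, 1]  (obs o_1=2)
t=2: δ = [8.000e-04, 1.200e-03, 4.000e-04]  ψ = [1, 0, 0]  (obs o_2=0)
t=3: δ = [1.200e-04, 4.800e-05, 6.400e-05]  ψ = [1, 0, 0]  (obs o_3=1)
t=4: δ = [4.800e-06, 1.440e-05, 2.400e-06]  ψ = [0, 0, 0]  (obs o_4=2)
t=5: δ = [1.440e-06, 1.152e-06, 1.440e-07]  ψ = [1, 1, 1]  (obs o_5=3)
t=6: δ = [1.152e-07, 2.592e-07, 5.760e-08]  ψ = [1, 0, 0]  (obs o_6=4)
backtrack: best end state = 1; path = [1, 0, 1, 0, 1, 0, 1]

path = [1, 0, 1, 0, 1, 0, 1]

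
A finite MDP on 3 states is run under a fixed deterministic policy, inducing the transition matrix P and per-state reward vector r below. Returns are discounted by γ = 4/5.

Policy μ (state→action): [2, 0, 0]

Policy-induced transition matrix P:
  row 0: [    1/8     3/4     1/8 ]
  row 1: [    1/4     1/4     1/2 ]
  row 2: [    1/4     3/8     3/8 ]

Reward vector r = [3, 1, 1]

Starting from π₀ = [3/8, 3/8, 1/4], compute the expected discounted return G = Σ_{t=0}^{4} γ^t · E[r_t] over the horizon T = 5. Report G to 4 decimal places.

G = 5.1334

t=0: π = [0.3750, 0.3750, 0.2500], E[r] = 1.7500, γ^t·E[r] = 1.750000, running G = 1.750000
t=1: π = [0.2031, 0.4688, 0.3281], E[r] = 1.4063, γ^t·E[r] = 1.125000, running G = 2.875000
t=2: π = [0.2246, 0.3926, 0.3828], E[r] = 1.4492, γ^t·E[r] = 0.927500, running G = 3.802500
t=3: π = [0.2219, 0.4102, 0.3679], E[r] = 1.4438, γ^t·E[r] = 0.739250, running G = 4.541750
t=4: π = [0.2223, 0.4070, 0.3708], E[r] = 1.4445, γ^t·E[r] = 0.591675, running G = 5.133425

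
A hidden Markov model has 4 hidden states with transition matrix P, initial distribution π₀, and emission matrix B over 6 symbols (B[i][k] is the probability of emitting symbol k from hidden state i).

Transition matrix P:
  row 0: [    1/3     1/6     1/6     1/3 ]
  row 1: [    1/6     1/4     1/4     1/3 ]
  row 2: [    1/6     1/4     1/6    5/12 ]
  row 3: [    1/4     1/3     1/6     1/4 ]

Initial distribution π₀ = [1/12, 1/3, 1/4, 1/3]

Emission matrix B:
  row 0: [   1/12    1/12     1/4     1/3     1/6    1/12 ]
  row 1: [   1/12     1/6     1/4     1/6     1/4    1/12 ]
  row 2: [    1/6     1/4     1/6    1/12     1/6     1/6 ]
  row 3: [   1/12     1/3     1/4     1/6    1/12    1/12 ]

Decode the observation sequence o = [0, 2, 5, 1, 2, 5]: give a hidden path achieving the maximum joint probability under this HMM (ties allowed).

t=0: δ = [6.944e-03, 2.778e-02, 4.167e-02, 2.778e-02]  (obs o_0=0)
t=1: δ = [1.736e-03, 2.604e-03, 1.157e-03, 4.340e-03]  ψ = [2, 2, 1, 2]  (obs o_1=2)
t=2: δ = [9.042e-05, 1.206e-04, 1.206e-04, 9.042e-05]  ψ = [3, 3, 3, 3]  (obs o_2=5)
t=3: δ = [2.512e-06, 5.023e-06, 7.535e-06, 1.674e-05]  ψ = [0, 1, 1, 2]  (obs o_3=1)
t=4: δ = [1.047e-06, 1.395e-06, 4.651e-07, 1.047e-06]  ψ = [3, 3, 3, 3]  (obs o_4=2)
t=5: δ = [2.907e-08, 2.907e-08, 5.814e-08, 3.876e-08]  ψ = [0, 1, 1, 1]  (obs o_5=5)
backtrack: best end state = 2; path = [2, 3, 2, 3, 1, 2]

path = [2, 3, 2, 3, 1, 2]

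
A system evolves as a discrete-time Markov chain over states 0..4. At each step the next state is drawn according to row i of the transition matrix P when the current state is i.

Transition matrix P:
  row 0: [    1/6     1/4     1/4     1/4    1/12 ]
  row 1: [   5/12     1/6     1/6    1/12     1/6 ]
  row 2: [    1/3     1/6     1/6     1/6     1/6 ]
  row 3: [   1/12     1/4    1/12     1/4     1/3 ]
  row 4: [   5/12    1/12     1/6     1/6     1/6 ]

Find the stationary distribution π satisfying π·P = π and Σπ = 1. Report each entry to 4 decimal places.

Balance equations π_j = Σ_i π_i·P[i][j]:
  π_0 = 1/6·π_0 + 5/12·π_1 + 1/3·π_2 + 1/12·π_3 + 5/12·π_4
  π_1 = 1/4·π_0 + 1/6·π_1 + 1/6·π_2 + 1/4·π_3 + 1/12·π_4
  π_2 = 1/4·π_0 + 1/6·π_1 + 1/6·π_2 + 1/12·π_3 + 1/6·π_4
  π_3 = 1/4·π_0 + 1/12·π_1 + 1/6·π_2 + 1/4·π_3 + 1/6·π_4
  normalize: π_0 + π_1 + π_2 + π_3 + π_4 = 1
Solving the linear system gives exactly π = [6150/22667, 4316/22667, 207/1193, 4288/22667, 3980/22667].

π = [0.2713, 0.1904, 0.1735, 0.1892, 0.1756]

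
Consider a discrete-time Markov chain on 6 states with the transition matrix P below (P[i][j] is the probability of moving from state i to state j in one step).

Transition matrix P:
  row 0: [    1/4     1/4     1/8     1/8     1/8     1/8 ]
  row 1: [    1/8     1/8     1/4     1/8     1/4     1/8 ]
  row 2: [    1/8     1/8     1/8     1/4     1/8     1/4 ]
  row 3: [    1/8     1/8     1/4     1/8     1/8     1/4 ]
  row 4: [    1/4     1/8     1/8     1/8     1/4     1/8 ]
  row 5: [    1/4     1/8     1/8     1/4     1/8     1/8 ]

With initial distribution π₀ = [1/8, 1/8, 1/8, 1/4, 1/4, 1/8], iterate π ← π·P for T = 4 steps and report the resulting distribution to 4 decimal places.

t=0: π = [0.1250, 0.1250, 0.1250, 0.2500, 0.2500, 0.1250]
t=1: π = [0.1875, 0.1406, 0.1719, 0.1563, 0.1719, 0.1719]
t=2: π = [0.1914, 0.1484, 0.1621, 0.1680, 0.1641, 0.1660]
t=3: π = [0.1902, 0.1489, 0.1646, 0.1660, 0.1641, 0.1663]
t=4: π = [0.1901, 0.1488, 0.1644, 0.1664, 0.1641, 0.1663]

π = [0.1901, 0.1488, 0.1644, 0.1664, 0.1641, 0.1663]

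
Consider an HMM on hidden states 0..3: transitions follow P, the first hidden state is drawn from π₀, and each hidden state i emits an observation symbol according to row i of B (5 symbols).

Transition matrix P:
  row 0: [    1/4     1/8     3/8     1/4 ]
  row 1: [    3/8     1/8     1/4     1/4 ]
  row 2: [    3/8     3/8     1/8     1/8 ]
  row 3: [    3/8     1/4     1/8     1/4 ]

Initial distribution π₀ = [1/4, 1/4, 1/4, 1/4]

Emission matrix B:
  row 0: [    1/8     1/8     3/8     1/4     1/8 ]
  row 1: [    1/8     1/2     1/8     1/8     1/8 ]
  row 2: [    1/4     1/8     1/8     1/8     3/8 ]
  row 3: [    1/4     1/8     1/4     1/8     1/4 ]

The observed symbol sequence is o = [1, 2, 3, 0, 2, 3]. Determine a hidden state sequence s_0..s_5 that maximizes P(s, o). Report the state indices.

path = [1, 0, 0, 2, 0, 0]

t=0: δ = [3.125e-02, 1.250e-01, 3.125e-02, 3.125e-02]  (obs o_0=1)
t=1: δ = [1.758e-02, 1.953e-03, 3.906e-03, 7.812e-03]  ψ = [1, 1, 1, 1]  (obs o_1=2)
t=2: δ = [1.099e-03, 2.747e-04, 8.240e-04, 5.493e-04]  ψ = [0, 0, 0, 0]  (obs o_2=3)
t=3: δ = [3.862e-05, 3.862e-05, 1.030e-04, 6.866e-05]  ψ = [2, 2, 0, 0]  (obs o_3=0)
t=4: δ = [1.448e-05, 4.828e-06, 1.810e-06, 4.292e-06]  ψ = [2, 2, 0, 3]  (obs o_4=2)
t=5: δ = [9.052e-07, 2.263e-07, 6.789e-07, 4.526e-07]  ψ = [0, 0, 0, 0]  (obs o_5=3)
backtrack: best end state = 0; path = [1, 0, 0, 2, 0, 0]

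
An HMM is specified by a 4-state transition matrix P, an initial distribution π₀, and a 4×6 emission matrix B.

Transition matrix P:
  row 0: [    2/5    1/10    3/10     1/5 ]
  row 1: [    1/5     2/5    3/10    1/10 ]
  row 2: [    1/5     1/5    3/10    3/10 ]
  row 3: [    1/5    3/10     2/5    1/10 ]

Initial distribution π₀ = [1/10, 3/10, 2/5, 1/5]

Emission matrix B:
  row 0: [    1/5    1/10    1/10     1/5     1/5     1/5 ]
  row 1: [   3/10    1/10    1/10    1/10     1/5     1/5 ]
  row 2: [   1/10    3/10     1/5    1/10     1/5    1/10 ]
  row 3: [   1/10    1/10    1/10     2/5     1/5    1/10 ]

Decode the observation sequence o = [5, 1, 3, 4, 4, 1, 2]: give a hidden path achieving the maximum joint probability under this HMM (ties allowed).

path = [1, 2, 3, 2, 3, 2, 2]

t=0: δ = [2.000e-02, 6.000e-02, 4.000e-02, 2.000e-02]  (obs o_0=5)
t=1: δ = [1.200e-03, 2.400e-03, 5.400e-03, 1.200e-03]  ψ = [1, 1, 1, 2]  (obs o_1=1)
t=2: δ = [2.160e-04, 1.080e-04, 1.620e-04, 6.480e-04]  ψ = [2, 2, 2, 2]  (obs o_2=3)
t=3: δ = [2.592e-05, 3.888e-05, 5.184e-05, 1.296e-05]  ψ = [3, 3, 3, 3]  (obs o_3=4)
t=4: δ = [2.074e-06, 3.110e-06, 3.110e-06, 3.110e-06]  ψ = [0, 1, 2, 2]  (obs o_4=4)
t=5: δ = [8.294e-08, 1.244e-07, 3.732e-07, 9.331e-08]  ψ = [0, 1, 3, 2]  (obs o_5=1)
t=6: δ = [7.465e-09, 7.465e-09, 2.239e-08, 1.120e-08]  ψ = [2, 2, 2, 2]  (obs o_6=2)
backtrack: best end state = 2; path = [1, 2, 3, 2, 3, 2, 2]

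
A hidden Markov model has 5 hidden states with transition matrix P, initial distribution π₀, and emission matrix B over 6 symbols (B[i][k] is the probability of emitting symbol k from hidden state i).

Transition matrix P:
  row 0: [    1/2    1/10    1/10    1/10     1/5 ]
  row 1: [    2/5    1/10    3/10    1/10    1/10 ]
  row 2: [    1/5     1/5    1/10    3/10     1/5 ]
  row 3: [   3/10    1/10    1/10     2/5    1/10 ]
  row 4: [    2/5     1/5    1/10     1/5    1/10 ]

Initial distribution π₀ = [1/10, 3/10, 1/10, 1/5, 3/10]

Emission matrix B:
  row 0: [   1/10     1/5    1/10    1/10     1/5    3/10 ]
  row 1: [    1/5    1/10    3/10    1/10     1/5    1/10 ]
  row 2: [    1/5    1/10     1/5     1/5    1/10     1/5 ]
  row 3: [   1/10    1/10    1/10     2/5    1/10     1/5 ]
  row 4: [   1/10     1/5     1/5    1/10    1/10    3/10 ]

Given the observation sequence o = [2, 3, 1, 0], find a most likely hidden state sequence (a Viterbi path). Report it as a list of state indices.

path = [1, 0, 0, 0]

t=0: δ = [1.000e-02, 9.000e-02, 2.000e-02, 2.000e-02, 6.000e-02]  (obs o_0=2)
t=1: δ = [3.600e-03, 1.200e-03, 5.400e-03, 4.800e-03, 9.000e-04]  ψ = [1, 4, 1, 4, 1]  (obs o_1=3)
t=2: δ = [3.600e-04, 1.080e-04, 5.400e-05, 1.920e-04, 2.160e-04]  ψ = [0, 2, 2, 3, 2]  (obs o_2=1)
t=3: δ = [1.800e-05, 8.640e-06, 7.200e-06, 7.680e-06, 7.200e-06]  ψ = [0, 4, 0, 3, 0]  (obs o_3=0)
backtrack: best end state = 0; path = [1, 0, 0, 0]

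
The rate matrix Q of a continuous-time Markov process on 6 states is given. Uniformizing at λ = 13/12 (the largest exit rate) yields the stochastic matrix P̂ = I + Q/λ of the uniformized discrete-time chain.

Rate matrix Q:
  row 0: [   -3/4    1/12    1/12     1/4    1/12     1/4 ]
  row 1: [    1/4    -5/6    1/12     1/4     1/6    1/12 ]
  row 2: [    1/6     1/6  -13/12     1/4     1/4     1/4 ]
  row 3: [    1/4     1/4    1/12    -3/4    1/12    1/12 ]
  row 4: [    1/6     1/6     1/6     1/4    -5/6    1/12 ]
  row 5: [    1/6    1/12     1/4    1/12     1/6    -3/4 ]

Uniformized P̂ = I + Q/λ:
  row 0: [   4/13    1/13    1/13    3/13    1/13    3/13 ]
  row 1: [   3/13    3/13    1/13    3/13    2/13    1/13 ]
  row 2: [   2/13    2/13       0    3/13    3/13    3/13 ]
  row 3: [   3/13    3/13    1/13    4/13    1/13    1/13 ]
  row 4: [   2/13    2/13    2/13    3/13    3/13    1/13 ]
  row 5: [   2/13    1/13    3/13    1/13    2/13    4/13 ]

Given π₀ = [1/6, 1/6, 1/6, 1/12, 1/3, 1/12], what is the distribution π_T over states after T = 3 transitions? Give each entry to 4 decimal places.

t=0: π = [0.1667, 0.1667, 0.1667, 0.0833, 0.3333, 0.0833]
t=1: π = [0.1987, 0.1538, 0.1026, 0.2244, 0.1731, 0.1474]
t=2: π = [0.2135, 0.1563, 0.1050, 0.2253, 0.1425, 0.1573]
t=3: π = [0.2161, 0.1547, 0.1040, 0.2239, 0.1391, 0.1622]

π = [0.2161, 0.1547, 0.1040, 0.2239, 0.1391, 0.1622]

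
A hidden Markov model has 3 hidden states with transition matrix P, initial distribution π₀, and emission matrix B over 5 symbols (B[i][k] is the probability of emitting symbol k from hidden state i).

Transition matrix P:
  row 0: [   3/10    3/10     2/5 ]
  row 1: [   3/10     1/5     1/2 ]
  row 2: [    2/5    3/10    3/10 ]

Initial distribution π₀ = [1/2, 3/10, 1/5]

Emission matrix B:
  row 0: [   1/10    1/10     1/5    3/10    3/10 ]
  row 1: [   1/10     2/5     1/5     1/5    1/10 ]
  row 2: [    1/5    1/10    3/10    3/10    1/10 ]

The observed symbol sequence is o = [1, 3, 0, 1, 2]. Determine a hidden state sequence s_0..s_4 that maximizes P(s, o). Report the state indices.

path = [1, 2, 2, 1, 2]

t=0: δ = [5.000e-02, 1.200e-01, 2.000e-02]  (obs o_0=1)
t=1: δ = [1.080e-02, 4.800e-03, 1.800e-02]  ψ = [1, 1, 1]  (obs o_1=3)
t=2: δ = [7.200e-04, 5.400e-04, 1.080e-03]  ψ = [2, 2, 2]  (obs o_2=0)
t=3: δ = [4.320e-05, 1.296e-04, 3.240e-05]  ψ = [2, 2, 2]  (obs o_3=1)
t=4: δ = [7.776e-06, 5.184e-06, 1.944e-05]  ψ = [1, 1, 1]  (obs o_4=2)
backtrack: best end state = 2; path = [1, 2, 2, 1, 2]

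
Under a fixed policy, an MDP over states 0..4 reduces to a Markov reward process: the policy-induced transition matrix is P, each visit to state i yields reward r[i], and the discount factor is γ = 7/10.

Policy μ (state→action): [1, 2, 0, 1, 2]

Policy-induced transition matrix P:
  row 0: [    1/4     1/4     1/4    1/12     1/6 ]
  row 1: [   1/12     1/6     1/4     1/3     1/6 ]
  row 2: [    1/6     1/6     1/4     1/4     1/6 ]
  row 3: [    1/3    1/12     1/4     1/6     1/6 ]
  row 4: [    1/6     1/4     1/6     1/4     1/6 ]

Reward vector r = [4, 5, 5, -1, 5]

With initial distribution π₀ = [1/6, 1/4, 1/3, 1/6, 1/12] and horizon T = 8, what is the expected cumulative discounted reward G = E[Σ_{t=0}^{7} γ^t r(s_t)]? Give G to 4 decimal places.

t=0: π = [0.1667, 0.2500, 0.3333, 0.1667, 0.0833], E[r] = 3.8333, γ^t·E[r] = 3.833333, running G = 3.833333
t=1: π = [0.1875, 0.1736, 0.2431, 0.2292, 0.1667], E[r] = 3.4375, γ^t·E[r] = 2.406250, running G = 6.239583
t=2: π = [0.2060, 0.1771, 0.2361, 0.2141, 0.1667], E[r] = 3.5093, γ^t·E[r] = 1.719537, running G = 7.959120
t=3: π = [0.2048, 0.1799, 0.2361, 0.2126, 0.1667], E[r] = 3.5198, γ^t·E[r] = 1.207282, running G = 9.166402
t=4: π = [0.2042, 0.1799, 0.2361, 0.2131, 0.1667], E[r] = 3.5169, γ^t·E[r] = 0.844418, running G = 10.010820
t=5: π = [0.2042, 0.1798, 0.2361, 0.2132, 0.1667], E[r] = 3.5166, γ^t·E[r] = 0.591031, running G = 10.601852
t=6: π = [0.2042, 0.1798, 0.2361, 0.2132, 0.1667], E[r] = 3.5167, γ^t·E[r] = 0.413733, running G = 11.015585
t=7: π = [0.2042, 0.1798, 0.2361, 0.2132, 0.1667], E[r] = 3.5167, γ^t·E[r] = 0.289614, running G = 11.305200

G = 11.3052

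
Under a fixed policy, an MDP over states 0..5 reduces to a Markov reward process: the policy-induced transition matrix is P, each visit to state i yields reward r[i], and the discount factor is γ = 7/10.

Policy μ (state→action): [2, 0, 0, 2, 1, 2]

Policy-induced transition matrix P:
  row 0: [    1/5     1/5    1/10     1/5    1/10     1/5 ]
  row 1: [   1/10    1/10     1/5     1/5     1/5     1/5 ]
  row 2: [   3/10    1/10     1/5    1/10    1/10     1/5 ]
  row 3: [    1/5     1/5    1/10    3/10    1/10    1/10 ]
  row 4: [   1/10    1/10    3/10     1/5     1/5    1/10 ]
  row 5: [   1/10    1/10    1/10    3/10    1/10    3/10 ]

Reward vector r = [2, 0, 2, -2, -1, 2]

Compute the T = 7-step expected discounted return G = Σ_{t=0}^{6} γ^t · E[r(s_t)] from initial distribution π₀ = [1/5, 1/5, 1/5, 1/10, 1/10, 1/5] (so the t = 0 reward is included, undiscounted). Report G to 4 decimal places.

G = 1.8572

t=0: π = [0.2000, 0.2000, 0.2000, 0.1000, 0.1000, 0.2000], E[r] = 0.9000, γ^t·E[r] = 0.900000, running G = 0.900000
t=1: π = [0.1700, 0.1300, 0.1600, 0.2100, 0.1300, 0.2000], E[r] = 0.5100, γ^t·E[r] = 0.357000, running G = 1.257000
t=2: π = [0.1700, 0.1380, 0.1550, 0.2250, 0.1260, 0.1860], E[r] = 0.4460, γ^t·E[r] = 0.218540, running G = 1.475540
t=3: π = [0.1705, 0.1395, 0.1545, 0.2256, 0.1264, 0.1835], E[r] = 0.4394, γ^t·E[r] = 0.150714, running G = 1.626254
t=4: π = [0.1705, 0.1396, 0.1547, 0.2255, 0.1266, 0.1832], E[r] = 0.4392, γ^t·E[r] = 0.105445, running G = 1.731699
t=5: π = [0.1705, 0.1396, 0.1547, 0.2254, 0.1266, 0.1831], E[r] = 0.4394, γ^t·E[r] = 0.073846, running G = 1.805545
t=6: π = [0.1705, 0.1396, 0.1548, 0.2254, 0.1266, 0.1831], E[r] = 0.4394, γ^t·E[r] = 0.051701, running G = 1.857245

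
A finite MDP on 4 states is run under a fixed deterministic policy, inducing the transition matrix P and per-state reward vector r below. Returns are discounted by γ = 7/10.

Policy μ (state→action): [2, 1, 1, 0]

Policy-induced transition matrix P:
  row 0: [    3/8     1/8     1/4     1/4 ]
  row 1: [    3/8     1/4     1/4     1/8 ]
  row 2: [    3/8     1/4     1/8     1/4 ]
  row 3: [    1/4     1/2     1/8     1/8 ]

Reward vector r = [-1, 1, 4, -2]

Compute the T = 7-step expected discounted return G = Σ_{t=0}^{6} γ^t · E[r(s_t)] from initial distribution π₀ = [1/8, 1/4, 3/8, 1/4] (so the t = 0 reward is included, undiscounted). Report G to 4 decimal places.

G = 1.7552

t=0: π = [0.1250, 0.2500, 0.3750, 0.2500], E[r] = 1.1250, γ^t·E[r] = 1.125000, running G = 1.125000
t=1: π = [0.3438, 0.2969, 0.1719, 0.1875], E[r] = 0.2656, γ^t·E[r] = 0.185938, running G = 1.310938
t=2: π = [0.3516, 0.2539, 0.2051, 0.1895], E[r] = 0.3438, γ^t·E[r] = 0.168438, running G = 1.479375
t=3: π = [0.3513, 0.2534, 0.2007, 0.1946], E[r] = 0.3157, γ^t·E[r] = 0.108276, running G = 1.587651
t=4: π = [0.3507, 0.2547, 0.2006, 0.1940], E[r] = 0.3184, γ^t·E[r] = 0.076453, running G = 1.664104
t=5: π = [0.3507, 0.2547, 0.2007, 0.1939], E[r] = 0.3188, γ^t·E[r] = 0.053581, running G = 1.717685
t=6: π = [0.3508, 0.2546, 0.2007, 0.1939], E[r] = 0.3187, γ^t·E[r] = 0.037497, running G = 1.755182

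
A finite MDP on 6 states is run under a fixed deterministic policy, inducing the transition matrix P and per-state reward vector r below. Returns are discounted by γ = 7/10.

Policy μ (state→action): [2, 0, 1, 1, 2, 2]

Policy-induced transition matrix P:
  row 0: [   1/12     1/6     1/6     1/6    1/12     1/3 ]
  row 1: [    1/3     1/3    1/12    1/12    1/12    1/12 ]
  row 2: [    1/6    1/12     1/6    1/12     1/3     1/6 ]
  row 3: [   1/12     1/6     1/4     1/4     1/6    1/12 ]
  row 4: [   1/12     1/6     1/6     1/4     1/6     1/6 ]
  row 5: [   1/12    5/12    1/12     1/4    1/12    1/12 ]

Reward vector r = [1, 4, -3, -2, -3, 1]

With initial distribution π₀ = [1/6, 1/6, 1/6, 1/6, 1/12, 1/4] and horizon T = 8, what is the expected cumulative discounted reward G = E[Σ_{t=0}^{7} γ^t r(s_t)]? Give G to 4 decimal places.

G = -0.0150

t=0: π = [0.1667, 0.1667, 0.1667, 0.1667, 0.0833, 0.2500], E[r] = 0.0000, γ^t·E[r] = 0.000000, running G = 0.000000
t=1: π = [0.1389, 0.2431, 0.1458, 0.1806, 0.1458, 0.1458], E[r] = 0.0208, γ^t·E[r] = 0.014583, running G = 0.014583
t=2: π = [0.1563, 0.2315, 0.1493, 0.1736, 0.1470, 0.1424], E[r] = -0.0116, γ^t·E[r] = -0.005671, running G = 0.008912
t=3: π = [0.1536, 0.2284, 0.1500, 0.1735, 0.1474, 0.1471], E[r] = -0.0248, γ^t·E[r] = -0.008502, running G = 0.000410
t=4: π = [0.1529, 0.2290, 0.1498, 0.1741, 0.1476, 0.1465], E[r] = -0.0250, γ^t·E[r] = -0.006004, running G = -0.005594
t=5: π = [0.1531, 0.2290, 0.1499, 0.1741, 0.1476, 0.1463], E[r] = -0.0253, γ^t·E[r] = -0.004260, running G = -0.009854
t=6: π = [0.1531, 0.2289, 0.1499, 0.1741, 0.1476, 0.1464], E[r] = -0.0256, γ^t·E[r] = -0.003008, running G = -0.012862
t=7: π = [0.1531, 0.2289, 0.1499, 0.1741, 0.1476, 0.1464], E[r] = -0.0256, γ^t·E[r] = -0.002108, running G = -0.014971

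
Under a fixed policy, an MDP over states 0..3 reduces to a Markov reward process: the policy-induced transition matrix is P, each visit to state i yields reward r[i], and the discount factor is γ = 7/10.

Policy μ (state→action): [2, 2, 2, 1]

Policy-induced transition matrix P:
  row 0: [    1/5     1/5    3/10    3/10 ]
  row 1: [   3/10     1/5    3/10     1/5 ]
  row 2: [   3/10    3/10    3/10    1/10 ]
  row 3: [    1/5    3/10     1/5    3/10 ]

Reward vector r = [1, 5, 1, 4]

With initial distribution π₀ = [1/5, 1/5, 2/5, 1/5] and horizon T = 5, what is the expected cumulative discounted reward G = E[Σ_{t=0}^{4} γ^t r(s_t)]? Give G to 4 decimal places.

G = 7.0938

t=0: π = [0.2000, 0.2000, 0.4000, 0.2000], E[r] = 2.4000, γ^t·E[r] = 2.400000, running G = 2.400000
t=1: π = [0.2600, 0.2600, 0.2800, 0.2000], E[r] = 2.6400, γ^t·E[r] = 1.848000, running G = 4.248000
t=2: π = [0.2540, 0.2480, 0.2800, 0.2180], E[r] = 2.6460, γ^t·E[r] = 1.296540, running G = 5.544540
t=3: π = [0.2528, 0.2498, 0.2782, 0.2192], E[r] = 2.6568, γ^t·E[r] = 0.911282, running G = 6.455822
t=4: π = [0.2528, 0.2497, 0.2781, 0.2194], E[r] = 2.6571, γ^t·E[r] = 0.637970, running G = 7.093792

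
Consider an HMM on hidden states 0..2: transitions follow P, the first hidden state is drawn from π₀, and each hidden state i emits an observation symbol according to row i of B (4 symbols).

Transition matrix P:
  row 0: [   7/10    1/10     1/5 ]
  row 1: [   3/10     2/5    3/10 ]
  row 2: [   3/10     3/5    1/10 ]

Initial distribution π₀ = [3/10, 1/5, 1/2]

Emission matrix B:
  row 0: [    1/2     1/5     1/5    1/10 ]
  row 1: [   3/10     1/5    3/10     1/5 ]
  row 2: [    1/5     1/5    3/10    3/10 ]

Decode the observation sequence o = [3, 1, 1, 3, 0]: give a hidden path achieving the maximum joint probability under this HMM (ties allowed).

path = [2, 0, 0, 0, 0]

t=0: δ = [3.000e-02, 4.000e-02, 1.500e-01]  (obs o_0=3)
t=1: δ = [9.000e-03, 1.800e-02, 3.000e-03]  ψ = [2, 2, 2]  (obs o_1=1)
t=2: δ = [1.260e-03, 1.440e-03, 1.080e-03]  ψ = [0, 1, 1]  (obs o_2=1)
t=3: δ = [8.820e-05, 1.296e-04, 1.296e-04]  ψ = [0, 2, 1]  (obs o_3=3)
t=4: δ = [3.087e-05, 2.333e-05, 7.776e-06]  ψ = [0, 2, 1]  (obs o_4=0)
backtrack: best end state = 0; path = [2, 0, 0, 0, 0]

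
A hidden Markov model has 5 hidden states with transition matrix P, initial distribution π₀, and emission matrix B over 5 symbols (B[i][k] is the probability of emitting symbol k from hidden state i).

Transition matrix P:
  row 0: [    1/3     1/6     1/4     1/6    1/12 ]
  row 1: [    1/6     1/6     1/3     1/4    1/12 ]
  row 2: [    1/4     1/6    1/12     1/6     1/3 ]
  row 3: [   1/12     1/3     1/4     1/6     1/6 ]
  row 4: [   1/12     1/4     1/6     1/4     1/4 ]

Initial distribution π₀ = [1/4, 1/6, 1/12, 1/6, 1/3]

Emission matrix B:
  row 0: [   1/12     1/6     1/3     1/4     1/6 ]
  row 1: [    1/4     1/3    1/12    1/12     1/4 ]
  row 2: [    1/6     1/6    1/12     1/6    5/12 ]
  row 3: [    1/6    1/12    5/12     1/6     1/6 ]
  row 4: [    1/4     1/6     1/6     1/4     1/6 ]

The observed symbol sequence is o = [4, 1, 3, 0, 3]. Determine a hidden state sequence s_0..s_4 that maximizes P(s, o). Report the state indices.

path = [4, 1, 2, 4, 4]

t=0: δ = [4.167e-02, 4.167e-02, 3.472e-02, 2.778e-02, 5.556e-02]  (obs o_0=4)
t=1: δ = [2.315e-03, 4.630e-03, 2.315e-03, 1.157e-03, 2.315e-03]  ψ = [0, 4, 1, 4, 4]  (obs o_1=1)
t=2: δ = [1.929e-04, 6.430e-05, 2.572e-04, 1.929e-04, 1.929e-04]  ψ = [0, 1, 1, 1, 2]  (obs o_2=3)
t=3: δ = [5.358e-06, 1.608e-05, 8.038e-06, 8.038e-06, 2.143e-05]  ψ = [0, 3, 0, 4, 2]  (obs o_3=0)
t=4: δ = [6.698e-07, 4.465e-07, 8.931e-07, 8.931e-07, 1.340e-06]  ψ = [1, 4, 1, 4, 4]  (obs o_4=3)
backtrack: best end state = 4; path = [4, 1, 2, 4, 4]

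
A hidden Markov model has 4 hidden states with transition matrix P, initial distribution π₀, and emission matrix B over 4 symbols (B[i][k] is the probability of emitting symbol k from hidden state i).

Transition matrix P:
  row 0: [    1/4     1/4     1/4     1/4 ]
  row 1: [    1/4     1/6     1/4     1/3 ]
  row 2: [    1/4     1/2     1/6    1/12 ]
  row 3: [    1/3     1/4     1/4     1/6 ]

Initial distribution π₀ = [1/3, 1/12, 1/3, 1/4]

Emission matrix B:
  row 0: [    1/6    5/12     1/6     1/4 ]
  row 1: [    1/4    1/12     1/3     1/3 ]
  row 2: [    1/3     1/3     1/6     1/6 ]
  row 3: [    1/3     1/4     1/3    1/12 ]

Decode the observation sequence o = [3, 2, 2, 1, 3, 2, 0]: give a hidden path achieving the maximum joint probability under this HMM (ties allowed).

path = [2, 1, 3, 2, 1, 3, 2]

t=0: δ = [8.333e-02, 2.778e-02, 5.556e-02, 2.083e-02]  (obs o_0=3)
t=1: δ = [3.472e-03, 9.259e-03, 3.472e-03, 6.944e-03]  ψ = [0, 2, 0, 0]  (obs o_1=2)
t=2: δ = [3.858e-04, 5.787e-04, 3.858e-04, 1.029e-03]  ψ = [1, 2, 1, 1]  (obs o_2=2)
t=3: δ = [1.429e-04, 2.143e-05, 8.573e-05, 4.823e-05]  ψ = [3, 3, 3, 1]  (obs o_3=1)
t=4: δ = [8.931e-06, 1.429e-05, 5.954e-06, 2.977e-06]  ψ = [0, 2, 0, 0]  (obs o_4=3)
t=5: δ = [5.954e-07, 9.923e-07, 5.954e-07, 1.588e-06]  ψ = [1, 2, 1, 1]  (obs o_5=2)
t=6: δ = [8.820e-08, 9.923e-08, 1.323e-07, 1.103e-07]  ψ = [3, 3, 3, 1]  (obs o_6=0)
backtrack: best end state = 2; path = [2, 1, 3, 2, 1, 3, 2]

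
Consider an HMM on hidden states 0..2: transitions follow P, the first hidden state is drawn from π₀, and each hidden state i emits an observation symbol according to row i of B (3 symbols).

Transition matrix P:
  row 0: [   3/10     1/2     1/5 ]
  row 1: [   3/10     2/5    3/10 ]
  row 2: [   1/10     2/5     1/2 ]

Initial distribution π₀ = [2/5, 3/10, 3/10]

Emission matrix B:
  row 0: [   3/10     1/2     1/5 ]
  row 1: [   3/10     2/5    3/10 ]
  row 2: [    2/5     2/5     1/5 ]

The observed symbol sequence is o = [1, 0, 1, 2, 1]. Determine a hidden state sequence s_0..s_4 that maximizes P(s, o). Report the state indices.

path = [0, 1, 0, 1, 1]

t=0: δ = [2.000e-01, 1.200e-01, 1.200e-01]  (obs o_0=1)
t=1: δ = [1.800e-02, 3.000e-02, 2.400e-02]  ψ = [0, 0, 2]  (obs o_1=0)
t=2: δ = [4.500e-03, 4.800e-03, 4.800e-03]  ψ = [1, 1, 2]  (obs o_2=1)
t=3: δ = [2.880e-04, 6.750e-04, 4.800e-04]  ψ = [1, 0, 2]  (obs o_3=2)
t=4: δ = [1.012e-04, 1.080e-04, 9.600e-05]  ψ = [1, 1, 2]  (obs o_4=1)
backtrack: best end state = 1; path = [0, 1, 0, 1, 1]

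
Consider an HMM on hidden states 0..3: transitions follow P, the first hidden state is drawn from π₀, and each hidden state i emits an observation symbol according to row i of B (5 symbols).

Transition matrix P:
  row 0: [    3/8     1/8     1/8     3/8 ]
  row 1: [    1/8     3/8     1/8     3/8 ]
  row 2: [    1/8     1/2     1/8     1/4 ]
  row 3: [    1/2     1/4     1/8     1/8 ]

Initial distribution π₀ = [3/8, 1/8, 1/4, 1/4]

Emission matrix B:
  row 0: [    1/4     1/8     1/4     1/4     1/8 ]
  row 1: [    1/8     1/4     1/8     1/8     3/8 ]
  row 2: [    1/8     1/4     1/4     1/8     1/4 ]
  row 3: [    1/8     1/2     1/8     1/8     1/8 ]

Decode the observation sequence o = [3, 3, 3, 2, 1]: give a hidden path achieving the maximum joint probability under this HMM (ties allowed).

path = [0, 0, 0, 0, 3]

t=0: δ = [9.375e-02, 1.562e-02, 3.125e-02, 3.125e-02]  (obs o_0=3)
t=1: δ = [8.789e-03, 1.953e-03, 1.465e-03, 4.395e-03]  ψ = [0, 2, 0, 0]  (obs o_1=3)
t=2: δ = [8.240e-04, 1.373e-04, 1.373e-04, 4.120e-04]  ψ = [0, 0, 0, 0]  (obs o_2=3)
t=3: δ = [7.725e-05, 1.287e-05, 2.575e-05, 3.862e-05]  ψ = [0, 0, 0, 0]  (obs o_3=2)
t=4: δ = [3.621e-06, 3.219e-06, 2.414e-06, 1.448e-05]  ψ = [0, 2, 0, 0]  (obs o_4=1)
backtrack: best end state = 3; path = [0, 0, 0, 0, 3]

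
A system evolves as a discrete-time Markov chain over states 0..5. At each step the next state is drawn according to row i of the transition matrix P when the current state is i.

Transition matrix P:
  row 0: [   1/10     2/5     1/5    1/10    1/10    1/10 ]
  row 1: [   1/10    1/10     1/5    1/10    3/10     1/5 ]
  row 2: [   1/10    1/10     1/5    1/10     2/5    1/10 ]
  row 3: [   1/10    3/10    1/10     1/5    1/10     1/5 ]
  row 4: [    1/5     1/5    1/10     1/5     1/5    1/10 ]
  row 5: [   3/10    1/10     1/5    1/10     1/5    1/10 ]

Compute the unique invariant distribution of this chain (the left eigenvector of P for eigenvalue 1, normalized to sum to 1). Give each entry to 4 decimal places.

π = [0.1490, 0.1943, 0.1640, 0.1360, 0.2237, 0.1330]

Balance equations π_j = Σ_i π_i·P[i][j]:
  π_0 = 1/10·π_0 + 1/10·π_1 + 1/10·π_2 + 1/10·π_3 + 1/5·π_4 + 3/10·π_5
  π_1 = 2/5·π_0 + 1/10·π_1 + 1/10·π_2 + 3/10·π_3 + 1/5·π_4 + 1/10·π_5
  π_2 = 1/5·π_0 + 1/5·π_1 + 1/5·π_2 + 1/10·π_3 + 1/10·π_4 + 1/5·π_5
  π_3 = 1/10·π_0 + 1/10·π_1 + 1/10·π_2 + 1/5·π_3 + 1/5·π_4 + 1/10·π_5
  π_4 = 1/10·π_0 + 3/10·π_1 + 2/5·π_2 + 1/10·π_3 + 1/5·π_4 + 1/5·π_5
  normalize: π_0 + π_1 + π_2 + π_3 + π_4 + π_5 = 1
Solving the linear system gives exactly π = [8567/57505, 11171/57505, 539/3286, 1117/8215, 1838/8215, 15299/115010].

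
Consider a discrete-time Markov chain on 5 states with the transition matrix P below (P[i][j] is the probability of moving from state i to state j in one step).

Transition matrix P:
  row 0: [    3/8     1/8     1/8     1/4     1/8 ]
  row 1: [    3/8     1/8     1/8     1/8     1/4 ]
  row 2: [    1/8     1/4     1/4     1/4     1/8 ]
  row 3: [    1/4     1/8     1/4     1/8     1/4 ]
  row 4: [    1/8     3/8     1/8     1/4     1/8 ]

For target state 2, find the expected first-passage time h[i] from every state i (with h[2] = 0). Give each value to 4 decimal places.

First-step conditioning: h[2] = 0; for i ≠ 2, h[i] = 1 + Σ_k P[i][k]·h[k].
  h[0] = 1 + 3/8·h[0] + 1/8·h[1] + 1/4·h[3] + 1/8·h[4]
  h[1] = 1 + 3/8·h[0] + 1/8·h[1] + 1/8·h[3] + 1/4·h[4]
  h[3] = 1 + 1/4·h[0] + 1/8·h[1] + 1/8·h[3] + 1/4·h[4]
  h[4] = 1 + 1/8·h[0] + 3/8·h[1] + 1/4·h[3] + 1/8·h[4]
Solving the 4×4 linear system over states ≠ 2 gives exactly h = [2240/337, 2272/337, 0, 1992/337, 2248/337] (h[2] = 0 is the target).

h = [6.6469, 6.7418, 0.0000, 5.9110, 6.6706]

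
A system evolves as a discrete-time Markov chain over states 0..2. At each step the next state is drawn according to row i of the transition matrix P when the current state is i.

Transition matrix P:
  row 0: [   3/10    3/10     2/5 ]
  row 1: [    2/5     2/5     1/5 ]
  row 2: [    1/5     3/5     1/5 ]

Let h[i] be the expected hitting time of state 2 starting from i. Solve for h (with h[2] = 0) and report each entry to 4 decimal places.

h = [3.0000, 3.6667, 0.0000]

First-step conditioning: h[2] = 0; for i ≠ 2, h[i] = 1 + Σ_k P[i][k]·h[k].
  h[0] = 1 + 3/10·h[0] + 3/10·h[1]
  h[1] = 1 + 2/5·h[0] + 2/5·h[1]
Solving the 2×2 linear system over states ≠ 2 gives exactly h = [3, 11/3, 0] (h[2] = 0 is the target).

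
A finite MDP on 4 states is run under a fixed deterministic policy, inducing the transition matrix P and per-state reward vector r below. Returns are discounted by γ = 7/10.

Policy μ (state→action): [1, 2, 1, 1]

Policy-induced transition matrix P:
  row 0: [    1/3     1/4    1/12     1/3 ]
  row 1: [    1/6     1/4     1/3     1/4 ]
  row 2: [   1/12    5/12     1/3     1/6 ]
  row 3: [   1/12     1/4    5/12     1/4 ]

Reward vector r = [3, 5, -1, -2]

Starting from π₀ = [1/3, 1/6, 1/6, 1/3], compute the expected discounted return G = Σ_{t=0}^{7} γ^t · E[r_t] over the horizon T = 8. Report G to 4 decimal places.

G = 3.4496

t=0: π = [0.3333, 0.1667, 0.1667, 0.3333], E[r] = 1.0000, γ^t·E[r] = 1.000000, running G = 1.000000
t=1: π = [0.1806, 0.2778, 0.2778, 0.2639], E[r] = 1.1250, γ^t·E[r] = 0.787500, running G = 1.787500
t=2: π = [0.1516, 0.2963, 0.3102, 0.2419], E[r] = 1.1424, γ^t·E[r] = 0.559757, running G = 2.347257
t=3: π = [0.1459, 0.3017, 0.3156, 0.2368], E[r] = 1.1571, γ^t·E[r] = 0.396891, running G = 2.744148
t=4: π = [0.1450, 0.3026, 0.3166, 0.2359], E[r] = 1.1596, γ^t·E[r] = 0.278409, running G = 3.022557
t=5: π = [0.1448, 0.3028, 0.3167, 0.2357], E[r] = 1.1600, γ^t·E[r] = 0.194968, running G = 3.217525
t=6: π = [0.1448, 0.3028, 0.3168, 0.2357], E[r] = 1.1601, γ^t·E[r] = 0.136487, running G = 3.354013
t=7: π = [0.1448, 0.3028, 0.3168, 0.2357], E[r] = 1.1601, γ^t·E[r] = 0.095542, running G = 3.449555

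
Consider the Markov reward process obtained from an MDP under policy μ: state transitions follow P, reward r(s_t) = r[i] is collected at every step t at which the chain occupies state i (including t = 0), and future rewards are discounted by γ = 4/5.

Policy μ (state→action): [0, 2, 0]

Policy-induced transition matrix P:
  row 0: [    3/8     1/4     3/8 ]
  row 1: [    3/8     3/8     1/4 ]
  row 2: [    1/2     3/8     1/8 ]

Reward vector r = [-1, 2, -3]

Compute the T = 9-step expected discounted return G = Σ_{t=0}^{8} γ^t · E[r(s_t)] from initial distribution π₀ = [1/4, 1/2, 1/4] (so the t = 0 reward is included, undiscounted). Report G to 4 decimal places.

G = -1.8008

t=0: π = [0.2500, 0.5000, 0.2500], E[r] = 0.0000, γ^t·E[r] = 0.000000, running G = 0.000000
t=1: π = [0.4063, 0.3438, 0.2500], E[r] = -0.4688, γ^t·E[r] = -0.375000, running G = -0.375000
t=2: π = [0.4063, 0.3242, 0.2695], E[r] = -0.5664, γ^t·E[r] = -0.362500, running G = -0.737500
t=3: π = [0.4087, 0.3242, 0.2671], E[r] = -0.5615, γ^t·E[r] = -0.287500, running G = -1.025000
t=4: π = [0.4084, 0.3239, 0.2677], E[r] = -0.5637, γ^t·E[r] = -0.230875, running G = -1.255875
t=5: π = [0.4085, 0.3240, 0.2676], E[r] = -0.5633, γ^t·E[r] = -0.184588, running G = -1.440463
t=6: π = [0.4084, 0.3239, 0.2676], E[r] = -0.5634, γ^t·E[r] = -0.147690, running G = -1.588153
t=7: π = [0.4085, 0.3239, 0.2676], E[r] = -0.5634, γ^t·E[r] = -0.118149, running G = -1.706301
t=8: π = [0.4085, 0.3239, 0.2676], E[r] = -0.5634, γ^t·E[r] = -0.094520, running G = -1.800821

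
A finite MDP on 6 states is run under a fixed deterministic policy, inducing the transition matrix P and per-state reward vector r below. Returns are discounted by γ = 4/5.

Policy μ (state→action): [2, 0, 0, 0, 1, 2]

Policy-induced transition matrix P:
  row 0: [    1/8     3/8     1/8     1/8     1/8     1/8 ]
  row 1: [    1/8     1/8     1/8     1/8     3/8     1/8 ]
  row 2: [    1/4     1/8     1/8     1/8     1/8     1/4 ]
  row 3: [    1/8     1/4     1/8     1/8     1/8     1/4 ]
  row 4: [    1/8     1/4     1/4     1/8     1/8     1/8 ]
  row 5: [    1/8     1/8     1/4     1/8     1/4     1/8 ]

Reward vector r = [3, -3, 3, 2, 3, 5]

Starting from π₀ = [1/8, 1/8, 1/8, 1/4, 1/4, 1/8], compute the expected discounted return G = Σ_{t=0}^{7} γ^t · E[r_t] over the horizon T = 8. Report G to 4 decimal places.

t=0: π = [0.1250, 0.1250, 0.1250, 0.2500, 0.2500, 0.1250], E[r] = 2.2500, γ^t·E[r] = 2.250000, running G = 2.250000
t=1: π = [0.1406, 0.2188, 0.1719, 0.1250, 0.1719, 0.1719], E[r] = 1.9063, γ^t·E[r] = 1.525000, running G = 3.775000
t=2: π = [0.1465, 0.1973, 0.1680, 0.1250, 0.2012, 0.1621], E[r] = 2.0156, γ^t·E[r] = 1.290000, running G = 5.065000
t=3: π = [0.1460, 0.2024, 0.1704, 0.1250, 0.1946, 0.1616], E[r] = 1.9839, γ^t·E[r] = 1.015750, running G = 6.080750
t=4: π = [0.1463, 0.2014, 0.1695, 0.1250, 0.1958, 0.1619], E[r] = 1.9902, γ^t·E[r] = 0.815175, running G = 6.895925
t=5: π = [0.1462, 0.2017, 0.1697, 0.1250, 0.1956, 0.1618], E[r] = 1.9886, γ^t·E[r] = 0.651618, running G = 7.547543
t=6: π = [0.1462, 0.2016, 0.1697, 0.1250, 0.1956, 0.1618], E[r] = 1.9889, γ^t·E[r] = 0.521389, running G = 8.068932
t=7: π = [0.1462, 0.2016, 0.1697, 0.1250, 0.1956, 0.1618], E[r] = 1.9889, γ^t·E[r] = 0.417095, running G = 8.486026

G = 8.4860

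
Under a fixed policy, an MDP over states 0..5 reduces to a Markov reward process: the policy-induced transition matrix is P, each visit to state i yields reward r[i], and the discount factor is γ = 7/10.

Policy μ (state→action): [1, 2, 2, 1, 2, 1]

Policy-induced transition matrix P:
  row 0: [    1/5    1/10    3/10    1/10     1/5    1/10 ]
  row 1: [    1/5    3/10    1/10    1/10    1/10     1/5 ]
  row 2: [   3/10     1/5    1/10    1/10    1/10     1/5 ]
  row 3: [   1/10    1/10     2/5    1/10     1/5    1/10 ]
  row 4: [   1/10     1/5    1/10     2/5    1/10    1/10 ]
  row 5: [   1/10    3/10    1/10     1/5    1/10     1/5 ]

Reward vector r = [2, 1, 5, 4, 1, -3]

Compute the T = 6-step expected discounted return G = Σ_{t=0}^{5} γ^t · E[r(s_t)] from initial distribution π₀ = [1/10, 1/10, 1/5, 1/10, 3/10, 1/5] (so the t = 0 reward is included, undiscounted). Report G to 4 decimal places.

G = 4.8449

t=0: π = [0.1000, 0.1000, 0.2000, 0.1000, 0.3000, 0.2000], E[r] = 1.4000, γ^t·E[r] = 1.400000, running G = 1.400000
t=1: π = [0.1600, 0.2100, 0.1500, 0.2100, 0.1200, 0.1500], E[r] = 1.7900, γ^t·E[r] = 1.253000, running G = 2.653000
t=2: π = [0.1670, 0.1990, 0.1950, 0.1510, 0.1370, 0.1510], E[r] = 1.7960, γ^t·E[r] = 0.880040, running G = 3.533040
t=3: π = [0.1756, 0.2032, 0.1787, 0.1562, 0.1318, 0.1545], E[r] = 1.7410, γ^t·E[r] = 0.597163, running G = 4.130203
t=4: π = [0.1736, 0.2026, 0.1820, 0.1550, 0.1332, 0.1536], E[r] = 1.7520, γ^t·E[r] = 0.420643, running G = 4.550846
t=5: π = [0.1740, 0.2028, 0.1812, 0.1553, 0.1329, 0.1538], E[r] = 1.7496, γ^t·E[r] = 0.294050, running G = 4.844897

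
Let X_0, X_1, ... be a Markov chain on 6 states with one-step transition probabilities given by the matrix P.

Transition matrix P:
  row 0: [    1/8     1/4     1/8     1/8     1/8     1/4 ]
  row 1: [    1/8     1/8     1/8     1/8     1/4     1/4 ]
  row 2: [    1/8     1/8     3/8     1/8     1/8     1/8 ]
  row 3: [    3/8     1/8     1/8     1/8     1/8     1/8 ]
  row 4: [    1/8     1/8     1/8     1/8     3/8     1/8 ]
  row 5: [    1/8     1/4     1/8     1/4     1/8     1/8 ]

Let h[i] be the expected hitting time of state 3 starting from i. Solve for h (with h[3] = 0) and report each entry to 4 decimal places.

First-step conditioning: h[3] = 0; for i ≠ 3, h[i] = 1 + Σ_k P[i][k]·h[k].
  h[0] = 1 + 1/8·h[0] + 1/4·h[1] + 1/8·h[2] + 1/8·h[4] + 1/4·h[5]
  h[1] = 1 + 1/8·h[0] + 1/8·h[1] + 1/8·h[2] + 1/4·h[4] + 1/4·h[5]
  h[2] = 1 + 1/8·h[0] + 1/8·h[1] + 3/8·h[2] + 1/8·h[4] + 1/8·h[5]
  h[4] = 1 + 1/8·h[0] + 1/8·h[1] + 1/8·h[2] + 3/8·h[4] + 1/8·h[5]
  h[5] = 1 + 1/8·h[0] + 1/4·h[1] + 1/8·h[2] + 1/8·h[4] + 1/8·h[5]
Solving the 5×5 linear system over states ≠ 3 gives exactly h = [88/13, 3968/585, 448/65, 0, 448/65, 704/117] (h[3] = 0 is the target).

h = [6.7692, 6.7829, 6.8923, 0.0000, 6.8923, 6.0171]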